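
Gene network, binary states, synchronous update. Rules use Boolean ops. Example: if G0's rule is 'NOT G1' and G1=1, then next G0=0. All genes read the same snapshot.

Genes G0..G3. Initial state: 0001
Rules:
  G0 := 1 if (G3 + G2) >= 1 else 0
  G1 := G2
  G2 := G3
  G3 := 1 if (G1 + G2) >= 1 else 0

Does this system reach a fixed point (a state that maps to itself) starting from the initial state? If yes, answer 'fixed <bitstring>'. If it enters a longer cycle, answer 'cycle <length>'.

Step 0: 0001
Step 1: G0=(1+0>=1)=1 G1=G2=0 G2=G3=1 G3=(0+0>=1)=0 -> 1010
Step 2: G0=(0+1>=1)=1 G1=G2=1 G2=G3=0 G3=(0+1>=1)=1 -> 1101
Step 3: G0=(1+0>=1)=1 G1=G2=0 G2=G3=1 G3=(1+0>=1)=1 -> 1011
Step 4: G0=(1+1>=1)=1 G1=G2=1 G2=G3=1 G3=(0+1>=1)=1 -> 1111
Step 5: G0=(1+1>=1)=1 G1=G2=1 G2=G3=1 G3=(1+1>=1)=1 -> 1111
Fixed point reached at step 4: 1111

Answer: fixed 1111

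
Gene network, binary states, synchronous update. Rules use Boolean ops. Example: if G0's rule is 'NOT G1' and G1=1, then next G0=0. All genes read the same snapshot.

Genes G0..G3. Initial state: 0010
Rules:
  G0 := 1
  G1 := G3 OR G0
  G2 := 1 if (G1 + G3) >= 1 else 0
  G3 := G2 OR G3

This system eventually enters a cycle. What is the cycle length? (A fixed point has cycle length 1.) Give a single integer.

Step 0: 0010
Step 1: G0=1(const) G1=G3|G0=0|0=0 G2=(0+0>=1)=0 G3=G2|G3=1|0=1 -> 1001
Step 2: G0=1(const) G1=G3|G0=1|1=1 G2=(0+1>=1)=1 G3=G2|G3=0|1=1 -> 1111
Step 3: G0=1(const) G1=G3|G0=1|1=1 G2=(1+1>=1)=1 G3=G2|G3=1|1=1 -> 1111
State from step 3 equals state from step 2 -> cycle length 1

Answer: 1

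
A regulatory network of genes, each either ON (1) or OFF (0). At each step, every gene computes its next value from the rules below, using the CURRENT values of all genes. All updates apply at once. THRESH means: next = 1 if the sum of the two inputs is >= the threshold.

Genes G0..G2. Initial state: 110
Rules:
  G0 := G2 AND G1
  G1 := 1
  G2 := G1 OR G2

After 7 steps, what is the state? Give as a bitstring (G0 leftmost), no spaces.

Step 1: G0=G2&G1=0&1=0 G1=1(const) G2=G1|G2=1|0=1 -> 011
Step 2: G0=G2&G1=1&1=1 G1=1(const) G2=G1|G2=1|1=1 -> 111
Step 3: G0=G2&G1=1&1=1 G1=1(const) G2=G1|G2=1|1=1 -> 111
Step 4: G0=G2&G1=1&1=1 G1=1(const) G2=G1|G2=1|1=1 -> 111
Step 5: G0=G2&G1=1&1=1 G1=1(const) G2=G1|G2=1|1=1 -> 111
Step 6: G0=G2&G1=1&1=1 G1=1(const) G2=G1|G2=1|1=1 -> 111
Step 7: G0=G2&G1=1&1=1 G1=1(const) G2=G1|G2=1|1=1 -> 111

111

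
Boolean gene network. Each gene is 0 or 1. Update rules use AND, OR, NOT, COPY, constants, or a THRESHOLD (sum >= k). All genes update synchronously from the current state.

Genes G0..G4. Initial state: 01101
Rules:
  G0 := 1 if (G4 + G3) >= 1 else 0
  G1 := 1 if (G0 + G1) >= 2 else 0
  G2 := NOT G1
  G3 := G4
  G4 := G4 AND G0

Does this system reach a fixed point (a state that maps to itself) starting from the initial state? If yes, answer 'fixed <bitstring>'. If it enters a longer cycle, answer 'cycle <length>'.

Step 0: 01101
Step 1: G0=(1+0>=1)=1 G1=(0+1>=2)=0 G2=NOT G1=NOT 1=0 G3=G4=1 G4=G4&G0=1&0=0 -> 10010
Step 2: G0=(0+1>=1)=1 G1=(1+0>=2)=0 G2=NOT G1=NOT 0=1 G3=G4=0 G4=G4&G0=0&1=0 -> 10100
Step 3: G0=(0+0>=1)=0 G1=(1+0>=2)=0 G2=NOT G1=NOT 0=1 G3=G4=0 G4=G4&G0=0&1=0 -> 00100
Step 4: G0=(0+0>=1)=0 G1=(0+0>=2)=0 G2=NOT G1=NOT 0=1 G3=G4=0 G4=G4&G0=0&0=0 -> 00100
Fixed point reached at step 3: 00100

Answer: fixed 00100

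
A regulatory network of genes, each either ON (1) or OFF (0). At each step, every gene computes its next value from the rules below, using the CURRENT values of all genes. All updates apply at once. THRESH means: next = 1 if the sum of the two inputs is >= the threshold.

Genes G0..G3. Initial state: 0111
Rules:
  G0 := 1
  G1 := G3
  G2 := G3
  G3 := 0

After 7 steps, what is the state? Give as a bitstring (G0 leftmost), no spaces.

Step 1: G0=1(const) G1=G3=1 G2=G3=1 G3=0(const) -> 1110
Step 2: G0=1(const) G1=G3=0 G2=G3=0 G3=0(const) -> 1000
Step 3: G0=1(const) G1=G3=0 G2=G3=0 G3=0(const) -> 1000
Step 4: G0=1(const) G1=G3=0 G2=G3=0 G3=0(const) -> 1000
Step 5: G0=1(const) G1=G3=0 G2=G3=0 G3=0(const) -> 1000
Step 6: G0=1(const) G1=G3=0 G2=G3=0 G3=0(const) -> 1000
Step 7: G0=1(const) G1=G3=0 G2=G3=0 G3=0(const) -> 1000

1000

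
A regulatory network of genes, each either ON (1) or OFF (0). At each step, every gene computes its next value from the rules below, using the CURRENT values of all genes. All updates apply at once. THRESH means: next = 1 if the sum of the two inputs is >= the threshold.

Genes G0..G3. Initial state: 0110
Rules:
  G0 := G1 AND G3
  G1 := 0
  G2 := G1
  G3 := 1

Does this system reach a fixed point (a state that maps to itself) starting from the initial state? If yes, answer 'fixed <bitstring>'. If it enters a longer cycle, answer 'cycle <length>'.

Answer: fixed 0001

Derivation:
Step 0: 0110
Step 1: G0=G1&G3=1&0=0 G1=0(const) G2=G1=1 G3=1(const) -> 0011
Step 2: G0=G1&G3=0&1=0 G1=0(const) G2=G1=0 G3=1(const) -> 0001
Step 3: G0=G1&G3=0&1=0 G1=0(const) G2=G1=0 G3=1(const) -> 0001
Fixed point reached at step 2: 0001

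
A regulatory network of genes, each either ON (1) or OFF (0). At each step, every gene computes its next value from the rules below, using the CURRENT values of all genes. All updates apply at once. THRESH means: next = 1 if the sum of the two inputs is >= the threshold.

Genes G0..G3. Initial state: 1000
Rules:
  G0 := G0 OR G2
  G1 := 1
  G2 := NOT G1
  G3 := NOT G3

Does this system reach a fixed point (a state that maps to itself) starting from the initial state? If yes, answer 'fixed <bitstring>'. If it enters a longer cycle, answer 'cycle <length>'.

Answer: cycle 2

Derivation:
Step 0: 1000
Step 1: G0=G0|G2=1|0=1 G1=1(const) G2=NOT G1=NOT 0=1 G3=NOT G3=NOT 0=1 -> 1111
Step 2: G0=G0|G2=1|1=1 G1=1(const) G2=NOT G1=NOT 1=0 G3=NOT G3=NOT 1=0 -> 1100
Step 3: G0=G0|G2=1|0=1 G1=1(const) G2=NOT G1=NOT 1=0 G3=NOT G3=NOT 0=1 -> 1101
Step 4: G0=G0|G2=1|0=1 G1=1(const) G2=NOT G1=NOT 1=0 G3=NOT G3=NOT 1=0 -> 1100
Cycle of length 2 starting at step 2 -> no fixed point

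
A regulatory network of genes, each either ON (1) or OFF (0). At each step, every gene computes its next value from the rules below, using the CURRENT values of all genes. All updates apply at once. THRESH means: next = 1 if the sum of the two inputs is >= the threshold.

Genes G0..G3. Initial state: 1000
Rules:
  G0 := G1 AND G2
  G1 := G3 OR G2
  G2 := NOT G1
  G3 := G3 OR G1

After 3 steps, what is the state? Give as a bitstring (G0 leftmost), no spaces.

Step 1: G0=G1&G2=0&0=0 G1=G3|G2=0|0=0 G2=NOT G1=NOT 0=1 G3=G3|G1=0|0=0 -> 0010
Step 2: G0=G1&G2=0&1=0 G1=G3|G2=0|1=1 G2=NOT G1=NOT 0=1 G3=G3|G1=0|0=0 -> 0110
Step 3: G0=G1&G2=1&1=1 G1=G3|G2=0|1=1 G2=NOT G1=NOT 1=0 G3=G3|G1=0|1=1 -> 1101

1101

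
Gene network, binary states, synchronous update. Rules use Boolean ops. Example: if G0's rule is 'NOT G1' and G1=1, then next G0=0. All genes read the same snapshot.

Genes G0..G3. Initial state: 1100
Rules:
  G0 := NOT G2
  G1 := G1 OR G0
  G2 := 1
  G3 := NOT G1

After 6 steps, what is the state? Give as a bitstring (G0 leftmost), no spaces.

Step 1: G0=NOT G2=NOT 0=1 G1=G1|G0=1|1=1 G2=1(const) G3=NOT G1=NOT 1=0 -> 1110
Step 2: G0=NOT G2=NOT 1=0 G1=G1|G0=1|1=1 G2=1(const) G3=NOT G1=NOT 1=0 -> 0110
Step 3: G0=NOT G2=NOT 1=0 G1=G1|G0=1|0=1 G2=1(const) G3=NOT G1=NOT 1=0 -> 0110
Step 4: G0=NOT G2=NOT 1=0 G1=G1|G0=1|0=1 G2=1(const) G3=NOT G1=NOT 1=0 -> 0110
Step 5: G0=NOT G2=NOT 1=0 G1=G1|G0=1|0=1 G2=1(const) G3=NOT G1=NOT 1=0 -> 0110
Step 6: G0=NOT G2=NOT 1=0 G1=G1|G0=1|0=1 G2=1(const) G3=NOT G1=NOT 1=0 -> 0110

0110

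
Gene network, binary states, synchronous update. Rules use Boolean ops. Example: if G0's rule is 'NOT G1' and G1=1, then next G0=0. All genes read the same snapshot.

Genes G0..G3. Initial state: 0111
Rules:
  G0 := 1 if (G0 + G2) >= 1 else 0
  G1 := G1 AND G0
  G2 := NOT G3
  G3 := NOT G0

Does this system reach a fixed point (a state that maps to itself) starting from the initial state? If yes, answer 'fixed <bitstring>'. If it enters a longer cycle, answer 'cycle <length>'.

Answer: fixed 1010

Derivation:
Step 0: 0111
Step 1: G0=(0+1>=1)=1 G1=G1&G0=1&0=0 G2=NOT G3=NOT 1=0 G3=NOT G0=NOT 0=1 -> 1001
Step 2: G0=(1+0>=1)=1 G1=G1&G0=0&1=0 G2=NOT G3=NOT 1=0 G3=NOT G0=NOT 1=0 -> 1000
Step 3: G0=(1+0>=1)=1 G1=G1&G0=0&1=0 G2=NOT G3=NOT 0=1 G3=NOT G0=NOT 1=0 -> 1010
Step 4: G0=(1+1>=1)=1 G1=G1&G0=0&1=0 G2=NOT G3=NOT 0=1 G3=NOT G0=NOT 1=0 -> 1010
Fixed point reached at step 3: 1010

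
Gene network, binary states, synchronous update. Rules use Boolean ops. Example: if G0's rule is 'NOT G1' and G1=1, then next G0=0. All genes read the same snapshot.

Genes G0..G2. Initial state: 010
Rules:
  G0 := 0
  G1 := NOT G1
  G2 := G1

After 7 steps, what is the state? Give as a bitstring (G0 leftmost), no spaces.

Step 1: G0=0(const) G1=NOT G1=NOT 1=0 G2=G1=1 -> 001
Step 2: G0=0(const) G1=NOT G1=NOT 0=1 G2=G1=0 -> 010
Step 3: G0=0(const) G1=NOT G1=NOT 1=0 G2=G1=1 -> 001
Step 4: G0=0(const) G1=NOT G1=NOT 0=1 G2=G1=0 -> 010
Step 5: G0=0(const) G1=NOT G1=NOT 1=0 G2=G1=1 -> 001
Step 6: G0=0(const) G1=NOT G1=NOT 0=1 G2=G1=0 -> 010
Step 7: G0=0(const) G1=NOT G1=NOT 1=0 G2=G1=1 -> 001

001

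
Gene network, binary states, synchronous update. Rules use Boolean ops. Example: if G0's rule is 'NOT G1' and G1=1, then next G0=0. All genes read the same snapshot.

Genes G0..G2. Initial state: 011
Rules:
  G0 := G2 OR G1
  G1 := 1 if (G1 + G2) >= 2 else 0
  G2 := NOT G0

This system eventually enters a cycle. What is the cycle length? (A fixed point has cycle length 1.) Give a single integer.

Answer: 4

Derivation:
Step 0: 011
Step 1: G0=G2|G1=1|1=1 G1=(1+1>=2)=1 G2=NOT G0=NOT 0=1 -> 111
Step 2: G0=G2|G1=1|1=1 G1=(1+1>=2)=1 G2=NOT G0=NOT 1=0 -> 110
Step 3: G0=G2|G1=0|1=1 G1=(1+0>=2)=0 G2=NOT G0=NOT 1=0 -> 100
Step 4: G0=G2|G1=0|0=0 G1=(0+0>=2)=0 G2=NOT G0=NOT 1=0 -> 000
Step 5: G0=G2|G1=0|0=0 G1=(0+0>=2)=0 G2=NOT G0=NOT 0=1 -> 001
Step 6: G0=G2|G1=1|0=1 G1=(0+1>=2)=0 G2=NOT G0=NOT 0=1 -> 101
Step 7: G0=G2|G1=1|0=1 G1=(0+1>=2)=0 G2=NOT G0=NOT 1=0 -> 100
State from step 7 equals state from step 3 -> cycle length 4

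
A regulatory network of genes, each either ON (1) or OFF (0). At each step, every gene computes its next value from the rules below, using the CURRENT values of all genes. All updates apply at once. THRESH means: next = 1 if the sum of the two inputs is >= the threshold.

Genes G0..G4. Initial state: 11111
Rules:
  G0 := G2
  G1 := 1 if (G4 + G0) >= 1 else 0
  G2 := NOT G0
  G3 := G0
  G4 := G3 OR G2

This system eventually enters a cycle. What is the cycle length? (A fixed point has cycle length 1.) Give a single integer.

Step 0: 11111
Step 1: G0=G2=1 G1=(1+1>=1)=1 G2=NOT G0=NOT 1=0 G3=G0=1 G4=G3|G2=1|1=1 -> 11011
Step 2: G0=G2=0 G1=(1+1>=1)=1 G2=NOT G0=NOT 1=0 G3=G0=1 G4=G3|G2=1|0=1 -> 01011
Step 3: G0=G2=0 G1=(1+0>=1)=1 G2=NOT G0=NOT 0=1 G3=G0=0 G4=G3|G2=1|0=1 -> 01101
Step 4: G0=G2=1 G1=(1+0>=1)=1 G2=NOT G0=NOT 0=1 G3=G0=0 G4=G3|G2=0|1=1 -> 11101
Step 5: G0=G2=1 G1=(1+1>=1)=1 G2=NOT G0=NOT 1=0 G3=G0=1 G4=G3|G2=0|1=1 -> 11011
State from step 5 equals state from step 1 -> cycle length 4

Answer: 4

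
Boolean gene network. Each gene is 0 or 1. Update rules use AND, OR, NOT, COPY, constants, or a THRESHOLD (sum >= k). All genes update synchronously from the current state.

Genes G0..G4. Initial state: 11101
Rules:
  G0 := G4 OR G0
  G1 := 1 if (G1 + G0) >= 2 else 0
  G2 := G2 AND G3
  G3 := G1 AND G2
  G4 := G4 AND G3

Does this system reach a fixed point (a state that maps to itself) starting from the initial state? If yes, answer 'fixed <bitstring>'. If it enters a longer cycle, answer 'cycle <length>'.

Step 0: 11101
Step 1: G0=G4|G0=1|1=1 G1=(1+1>=2)=1 G2=G2&G3=1&0=0 G3=G1&G2=1&1=1 G4=G4&G3=1&0=0 -> 11010
Step 2: G0=G4|G0=0|1=1 G1=(1+1>=2)=1 G2=G2&G3=0&1=0 G3=G1&G2=1&0=0 G4=G4&G3=0&1=0 -> 11000
Step 3: G0=G4|G0=0|1=1 G1=(1+1>=2)=1 G2=G2&G3=0&0=0 G3=G1&G2=1&0=0 G4=G4&G3=0&0=0 -> 11000
Fixed point reached at step 2: 11000

Answer: fixed 11000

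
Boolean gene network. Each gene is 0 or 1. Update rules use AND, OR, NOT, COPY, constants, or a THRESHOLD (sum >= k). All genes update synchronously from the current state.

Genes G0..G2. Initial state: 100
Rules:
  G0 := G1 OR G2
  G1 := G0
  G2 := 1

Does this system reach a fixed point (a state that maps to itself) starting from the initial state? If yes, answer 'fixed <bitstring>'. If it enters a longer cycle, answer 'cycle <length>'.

Answer: fixed 111

Derivation:
Step 0: 100
Step 1: G0=G1|G2=0|0=0 G1=G0=1 G2=1(const) -> 011
Step 2: G0=G1|G2=1|1=1 G1=G0=0 G2=1(const) -> 101
Step 3: G0=G1|G2=0|1=1 G1=G0=1 G2=1(const) -> 111
Step 4: G0=G1|G2=1|1=1 G1=G0=1 G2=1(const) -> 111
Fixed point reached at step 3: 111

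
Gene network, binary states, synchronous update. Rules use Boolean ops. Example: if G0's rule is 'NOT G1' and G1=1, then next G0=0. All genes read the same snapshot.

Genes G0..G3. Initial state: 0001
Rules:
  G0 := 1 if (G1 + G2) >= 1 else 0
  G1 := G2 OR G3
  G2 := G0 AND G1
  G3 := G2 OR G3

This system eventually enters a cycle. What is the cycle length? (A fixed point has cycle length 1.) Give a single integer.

Step 0: 0001
Step 1: G0=(0+0>=1)=0 G1=G2|G3=0|1=1 G2=G0&G1=0&0=0 G3=G2|G3=0|1=1 -> 0101
Step 2: G0=(1+0>=1)=1 G1=G2|G3=0|1=1 G2=G0&G1=0&1=0 G3=G2|G3=0|1=1 -> 1101
Step 3: G0=(1+0>=1)=1 G1=G2|G3=0|1=1 G2=G0&G1=1&1=1 G3=G2|G3=0|1=1 -> 1111
Step 4: G0=(1+1>=1)=1 G1=G2|G3=1|1=1 G2=G0&G1=1&1=1 G3=G2|G3=1|1=1 -> 1111
State from step 4 equals state from step 3 -> cycle length 1

Answer: 1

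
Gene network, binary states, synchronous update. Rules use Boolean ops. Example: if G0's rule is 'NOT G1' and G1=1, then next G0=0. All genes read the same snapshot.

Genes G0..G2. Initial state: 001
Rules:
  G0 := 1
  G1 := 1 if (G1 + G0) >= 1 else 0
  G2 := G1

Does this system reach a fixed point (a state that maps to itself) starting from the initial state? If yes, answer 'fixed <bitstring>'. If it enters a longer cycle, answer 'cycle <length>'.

Step 0: 001
Step 1: G0=1(const) G1=(0+0>=1)=0 G2=G1=0 -> 100
Step 2: G0=1(const) G1=(0+1>=1)=1 G2=G1=0 -> 110
Step 3: G0=1(const) G1=(1+1>=1)=1 G2=G1=1 -> 111
Step 4: G0=1(const) G1=(1+1>=1)=1 G2=G1=1 -> 111
Fixed point reached at step 3: 111

Answer: fixed 111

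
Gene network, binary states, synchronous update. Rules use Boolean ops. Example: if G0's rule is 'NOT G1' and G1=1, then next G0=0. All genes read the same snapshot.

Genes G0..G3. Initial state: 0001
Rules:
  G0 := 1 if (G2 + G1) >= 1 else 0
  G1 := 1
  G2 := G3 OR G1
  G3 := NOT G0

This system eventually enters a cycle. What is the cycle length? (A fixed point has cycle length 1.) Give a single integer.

Step 0: 0001
Step 1: G0=(0+0>=1)=0 G1=1(const) G2=G3|G1=1|0=1 G3=NOT G0=NOT 0=1 -> 0111
Step 2: G0=(1+1>=1)=1 G1=1(const) G2=G3|G1=1|1=1 G3=NOT G0=NOT 0=1 -> 1111
Step 3: G0=(1+1>=1)=1 G1=1(const) G2=G3|G1=1|1=1 G3=NOT G0=NOT 1=0 -> 1110
Step 4: G0=(1+1>=1)=1 G1=1(const) G2=G3|G1=0|1=1 G3=NOT G0=NOT 1=0 -> 1110
State from step 4 equals state from step 3 -> cycle length 1

Answer: 1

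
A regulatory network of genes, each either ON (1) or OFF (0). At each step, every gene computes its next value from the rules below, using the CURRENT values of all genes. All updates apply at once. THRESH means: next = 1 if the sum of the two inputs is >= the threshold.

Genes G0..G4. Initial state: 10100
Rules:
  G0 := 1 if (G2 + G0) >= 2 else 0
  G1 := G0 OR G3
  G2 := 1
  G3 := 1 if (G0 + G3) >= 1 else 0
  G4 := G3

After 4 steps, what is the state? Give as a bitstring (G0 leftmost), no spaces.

Step 1: G0=(1+1>=2)=1 G1=G0|G3=1|0=1 G2=1(const) G3=(1+0>=1)=1 G4=G3=0 -> 11110
Step 2: G0=(1+1>=2)=1 G1=G0|G3=1|1=1 G2=1(const) G3=(1+1>=1)=1 G4=G3=1 -> 11111
Step 3: G0=(1+1>=2)=1 G1=G0|G3=1|1=1 G2=1(const) G3=(1+1>=1)=1 G4=G3=1 -> 11111
Step 4: G0=(1+1>=2)=1 G1=G0|G3=1|1=1 G2=1(const) G3=(1+1>=1)=1 G4=G3=1 -> 11111

11111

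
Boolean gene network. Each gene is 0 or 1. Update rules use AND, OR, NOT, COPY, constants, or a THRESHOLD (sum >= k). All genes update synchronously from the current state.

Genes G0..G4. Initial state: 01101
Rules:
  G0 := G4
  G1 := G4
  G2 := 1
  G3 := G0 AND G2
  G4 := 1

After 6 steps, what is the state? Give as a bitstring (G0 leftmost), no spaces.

Step 1: G0=G4=1 G1=G4=1 G2=1(const) G3=G0&G2=0&1=0 G4=1(const) -> 11101
Step 2: G0=G4=1 G1=G4=1 G2=1(const) G3=G0&G2=1&1=1 G4=1(const) -> 11111
Step 3: G0=G4=1 G1=G4=1 G2=1(const) G3=G0&G2=1&1=1 G4=1(const) -> 11111
Step 4: G0=G4=1 G1=G4=1 G2=1(const) G3=G0&G2=1&1=1 G4=1(const) -> 11111
Step 5: G0=G4=1 G1=G4=1 G2=1(const) G3=G0&G2=1&1=1 G4=1(const) -> 11111
Step 6: G0=G4=1 G1=G4=1 G2=1(const) G3=G0&G2=1&1=1 G4=1(const) -> 11111

11111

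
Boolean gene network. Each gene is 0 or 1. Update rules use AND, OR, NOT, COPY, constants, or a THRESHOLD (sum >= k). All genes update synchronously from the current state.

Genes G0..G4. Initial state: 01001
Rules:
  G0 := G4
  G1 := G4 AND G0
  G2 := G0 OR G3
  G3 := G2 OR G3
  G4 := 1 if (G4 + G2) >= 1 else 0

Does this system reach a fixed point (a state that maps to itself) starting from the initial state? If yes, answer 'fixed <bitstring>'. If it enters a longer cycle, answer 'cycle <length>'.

Step 0: 01001
Step 1: G0=G4=1 G1=G4&G0=1&0=0 G2=G0|G3=0|0=0 G3=G2|G3=0|0=0 G4=(1+0>=1)=1 -> 10001
Step 2: G0=G4=1 G1=G4&G0=1&1=1 G2=G0|G3=1|0=1 G3=G2|G3=0|0=0 G4=(1+0>=1)=1 -> 11101
Step 3: G0=G4=1 G1=G4&G0=1&1=1 G2=G0|G3=1|0=1 G3=G2|G3=1|0=1 G4=(1+1>=1)=1 -> 11111
Step 4: G0=G4=1 G1=G4&G0=1&1=1 G2=G0|G3=1|1=1 G3=G2|G3=1|1=1 G4=(1+1>=1)=1 -> 11111
Fixed point reached at step 3: 11111

Answer: fixed 11111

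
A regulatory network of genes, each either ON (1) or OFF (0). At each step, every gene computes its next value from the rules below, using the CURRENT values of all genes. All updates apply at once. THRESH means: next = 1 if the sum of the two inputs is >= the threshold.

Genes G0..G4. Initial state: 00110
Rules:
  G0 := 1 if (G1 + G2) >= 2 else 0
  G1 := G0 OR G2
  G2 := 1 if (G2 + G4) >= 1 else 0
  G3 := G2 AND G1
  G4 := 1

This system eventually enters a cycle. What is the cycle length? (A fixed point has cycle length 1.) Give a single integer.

Step 0: 00110
Step 1: G0=(0+1>=2)=0 G1=G0|G2=0|1=1 G2=(1+0>=1)=1 G3=G2&G1=1&0=0 G4=1(const) -> 01101
Step 2: G0=(1+1>=2)=1 G1=G0|G2=0|1=1 G2=(1+1>=1)=1 G3=G2&G1=1&1=1 G4=1(const) -> 11111
Step 3: G0=(1+1>=2)=1 G1=G0|G2=1|1=1 G2=(1+1>=1)=1 G3=G2&G1=1&1=1 G4=1(const) -> 11111
State from step 3 equals state from step 2 -> cycle length 1

Answer: 1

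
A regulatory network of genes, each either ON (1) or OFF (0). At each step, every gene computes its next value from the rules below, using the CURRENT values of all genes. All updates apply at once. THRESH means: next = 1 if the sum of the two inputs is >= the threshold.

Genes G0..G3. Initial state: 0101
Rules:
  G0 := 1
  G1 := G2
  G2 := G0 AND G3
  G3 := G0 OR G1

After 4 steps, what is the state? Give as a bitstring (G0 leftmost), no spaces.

Step 1: G0=1(const) G1=G2=0 G2=G0&G3=0&1=0 G3=G0|G1=0|1=1 -> 1001
Step 2: G0=1(const) G1=G2=0 G2=G0&G3=1&1=1 G3=G0|G1=1|0=1 -> 1011
Step 3: G0=1(const) G1=G2=1 G2=G0&G3=1&1=1 G3=G0|G1=1|0=1 -> 1111
Step 4: G0=1(const) G1=G2=1 G2=G0&G3=1&1=1 G3=G0|G1=1|1=1 -> 1111

1111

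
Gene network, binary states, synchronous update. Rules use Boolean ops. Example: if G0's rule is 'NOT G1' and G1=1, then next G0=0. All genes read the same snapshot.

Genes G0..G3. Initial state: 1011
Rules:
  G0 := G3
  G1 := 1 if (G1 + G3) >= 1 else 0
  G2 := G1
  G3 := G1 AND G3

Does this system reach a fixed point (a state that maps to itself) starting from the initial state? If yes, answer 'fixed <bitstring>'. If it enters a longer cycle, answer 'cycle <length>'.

Step 0: 1011
Step 1: G0=G3=1 G1=(0+1>=1)=1 G2=G1=0 G3=G1&G3=0&1=0 -> 1100
Step 2: G0=G3=0 G1=(1+0>=1)=1 G2=G1=1 G3=G1&G3=1&0=0 -> 0110
Step 3: G0=G3=0 G1=(1+0>=1)=1 G2=G1=1 G3=G1&G3=1&0=0 -> 0110
Fixed point reached at step 2: 0110

Answer: fixed 0110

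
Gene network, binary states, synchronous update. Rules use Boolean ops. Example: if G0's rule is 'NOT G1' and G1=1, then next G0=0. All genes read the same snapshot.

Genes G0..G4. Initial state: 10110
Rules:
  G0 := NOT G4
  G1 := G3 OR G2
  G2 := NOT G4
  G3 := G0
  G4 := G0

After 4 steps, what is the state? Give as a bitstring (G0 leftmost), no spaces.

Step 1: G0=NOT G4=NOT 0=1 G1=G3|G2=1|1=1 G2=NOT G4=NOT 0=1 G3=G0=1 G4=G0=1 -> 11111
Step 2: G0=NOT G4=NOT 1=0 G1=G3|G2=1|1=1 G2=NOT G4=NOT 1=0 G3=G0=1 G4=G0=1 -> 01011
Step 3: G0=NOT G4=NOT 1=0 G1=G3|G2=1|0=1 G2=NOT G4=NOT 1=0 G3=G0=0 G4=G0=0 -> 01000
Step 4: G0=NOT G4=NOT 0=1 G1=G3|G2=0|0=0 G2=NOT G4=NOT 0=1 G3=G0=0 G4=G0=0 -> 10100

10100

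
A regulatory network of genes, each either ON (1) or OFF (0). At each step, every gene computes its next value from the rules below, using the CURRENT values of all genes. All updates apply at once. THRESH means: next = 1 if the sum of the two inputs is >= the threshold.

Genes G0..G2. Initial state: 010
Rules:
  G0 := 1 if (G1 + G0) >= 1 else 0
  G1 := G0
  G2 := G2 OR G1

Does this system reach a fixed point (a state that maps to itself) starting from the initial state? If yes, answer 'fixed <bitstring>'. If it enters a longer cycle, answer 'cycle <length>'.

Answer: fixed 111

Derivation:
Step 0: 010
Step 1: G0=(1+0>=1)=1 G1=G0=0 G2=G2|G1=0|1=1 -> 101
Step 2: G0=(0+1>=1)=1 G1=G0=1 G2=G2|G1=1|0=1 -> 111
Step 3: G0=(1+1>=1)=1 G1=G0=1 G2=G2|G1=1|1=1 -> 111
Fixed point reached at step 2: 111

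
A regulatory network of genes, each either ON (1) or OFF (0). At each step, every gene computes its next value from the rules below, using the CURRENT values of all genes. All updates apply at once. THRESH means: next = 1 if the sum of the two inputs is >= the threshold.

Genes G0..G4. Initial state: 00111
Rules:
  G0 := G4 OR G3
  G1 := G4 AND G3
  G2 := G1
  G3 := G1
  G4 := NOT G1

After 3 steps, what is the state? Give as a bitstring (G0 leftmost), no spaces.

Step 1: G0=G4|G3=1|1=1 G1=G4&G3=1&1=1 G2=G1=0 G3=G1=0 G4=NOT G1=NOT 0=1 -> 11001
Step 2: G0=G4|G3=1|0=1 G1=G4&G3=1&0=0 G2=G1=1 G3=G1=1 G4=NOT G1=NOT 1=0 -> 10110
Step 3: G0=G4|G3=0|1=1 G1=G4&G3=0&1=0 G2=G1=0 G3=G1=0 G4=NOT G1=NOT 0=1 -> 10001

10001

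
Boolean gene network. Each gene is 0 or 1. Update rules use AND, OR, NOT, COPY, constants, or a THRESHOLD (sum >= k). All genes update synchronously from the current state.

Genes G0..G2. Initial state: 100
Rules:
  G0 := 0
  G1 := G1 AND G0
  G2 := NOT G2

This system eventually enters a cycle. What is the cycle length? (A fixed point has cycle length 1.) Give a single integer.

Answer: 2

Derivation:
Step 0: 100
Step 1: G0=0(const) G1=G1&G0=0&1=0 G2=NOT G2=NOT 0=1 -> 001
Step 2: G0=0(const) G1=G1&G0=0&0=0 G2=NOT G2=NOT 1=0 -> 000
Step 3: G0=0(const) G1=G1&G0=0&0=0 G2=NOT G2=NOT 0=1 -> 001
State from step 3 equals state from step 1 -> cycle length 2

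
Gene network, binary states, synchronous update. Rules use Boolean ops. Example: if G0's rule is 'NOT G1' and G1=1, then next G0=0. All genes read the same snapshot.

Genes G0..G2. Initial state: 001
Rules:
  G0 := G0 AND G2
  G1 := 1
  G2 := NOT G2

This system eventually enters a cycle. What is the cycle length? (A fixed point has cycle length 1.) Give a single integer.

Answer: 2

Derivation:
Step 0: 001
Step 1: G0=G0&G2=0&1=0 G1=1(const) G2=NOT G2=NOT 1=0 -> 010
Step 2: G0=G0&G2=0&0=0 G1=1(const) G2=NOT G2=NOT 0=1 -> 011
Step 3: G0=G0&G2=0&1=0 G1=1(const) G2=NOT G2=NOT 1=0 -> 010
State from step 3 equals state from step 1 -> cycle length 2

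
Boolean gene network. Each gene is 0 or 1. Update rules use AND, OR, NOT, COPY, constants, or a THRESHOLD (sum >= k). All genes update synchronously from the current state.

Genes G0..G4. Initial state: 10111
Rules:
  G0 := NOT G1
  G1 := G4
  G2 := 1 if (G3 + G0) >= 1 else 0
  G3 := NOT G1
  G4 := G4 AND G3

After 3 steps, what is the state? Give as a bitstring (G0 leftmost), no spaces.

Step 1: G0=NOT G1=NOT 0=1 G1=G4=1 G2=(1+1>=1)=1 G3=NOT G1=NOT 0=1 G4=G4&G3=1&1=1 -> 11111
Step 2: G0=NOT G1=NOT 1=0 G1=G4=1 G2=(1+1>=1)=1 G3=NOT G1=NOT 1=0 G4=G4&G3=1&1=1 -> 01101
Step 3: G0=NOT G1=NOT 1=0 G1=G4=1 G2=(0+0>=1)=0 G3=NOT G1=NOT 1=0 G4=G4&G3=1&0=0 -> 01000

01000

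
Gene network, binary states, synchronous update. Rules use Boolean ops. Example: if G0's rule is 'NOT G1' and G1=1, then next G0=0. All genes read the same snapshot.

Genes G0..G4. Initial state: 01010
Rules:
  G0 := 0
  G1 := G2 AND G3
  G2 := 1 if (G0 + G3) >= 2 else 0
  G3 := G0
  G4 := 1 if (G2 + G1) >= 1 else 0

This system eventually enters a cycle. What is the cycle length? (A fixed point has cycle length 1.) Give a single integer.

Answer: 1

Derivation:
Step 0: 01010
Step 1: G0=0(const) G1=G2&G3=0&1=0 G2=(0+1>=2)=0 G3=G0=0 G4=(0+1>=1)=1 -> 00001
Step 2: G0=0(const) G1=G2&G3=0&0=0 G2=(0+0>=2)=0 G3=G0=0 G4=(0+0>=1)=0 -> 00000
Step 3: G0=0(const) G1=G2&G3=0&0=0 G2=(0+0>=2)=0 G3=G0=0 G4=(0+0>=1)=0 -> 00000
State from step 3 equals state from step 2 -> cycle length 1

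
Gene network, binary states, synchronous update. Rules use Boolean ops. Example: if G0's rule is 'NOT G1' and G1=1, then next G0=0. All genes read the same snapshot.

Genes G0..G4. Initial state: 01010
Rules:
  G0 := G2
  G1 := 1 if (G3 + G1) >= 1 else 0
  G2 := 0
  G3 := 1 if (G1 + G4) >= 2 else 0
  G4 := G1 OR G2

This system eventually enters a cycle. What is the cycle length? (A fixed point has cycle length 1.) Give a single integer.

Answer: 1

Derivation:
Step 0: 01010
Step 1: G0=G2=0 G1=(1+1>=1)=1 G2=0(const) G3=(1+0>=2)=0 G4=G1|G2=1|0=1 -> 01001
Step 2: G0=G2=0 G1=(0+1>=1)=1 G2=0(const) G3=(1+1>=2)=1 G4=G1|G2=1|0=1 -> 01011
Step 3: G0=G2=0 G1=(1+1>=1)=1 G2=0(const) G3=(1+1>=2)=1 G4=G1|G2=1|0=1 -> 01011
State from step 3 equals state from step 2 -> cycle length 1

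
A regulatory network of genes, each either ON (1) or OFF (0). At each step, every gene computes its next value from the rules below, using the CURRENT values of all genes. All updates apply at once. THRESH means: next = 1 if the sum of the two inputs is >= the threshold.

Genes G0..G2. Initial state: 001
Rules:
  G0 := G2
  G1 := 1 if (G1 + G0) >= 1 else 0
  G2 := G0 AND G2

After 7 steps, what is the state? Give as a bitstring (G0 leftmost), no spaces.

Step 1: G0=G2=1 G1=(0+0>=1)=0 G2=G0&G2=0&1=0 -> 100
Step 2: G0=G2=0 G1=(0+1>=1)=1 G2=G0&G2=1&0=0 -> 010
Step 3: G0=G2=0 G1=(1+0>=1)=1 G2=G0&G2=0&0=0 -> 010
Step 4: G0=G2=0 G1=(1+0>=1)=1 G2=G0&G2=0&0=0 -> 010
Step 5: G0=G2=0 G1=(1+0>=1)=1 G2=G0&G2=0&0=0 -> 010
Step 6: G0=G2=0 G1=(1+0>=1)=1 G2=G0&G2=0&0=0 -> 010
Step 7: G0=G2=0 G1=(1+0>=1)=1 G2=G0&G2=0&0=0 -> 010

010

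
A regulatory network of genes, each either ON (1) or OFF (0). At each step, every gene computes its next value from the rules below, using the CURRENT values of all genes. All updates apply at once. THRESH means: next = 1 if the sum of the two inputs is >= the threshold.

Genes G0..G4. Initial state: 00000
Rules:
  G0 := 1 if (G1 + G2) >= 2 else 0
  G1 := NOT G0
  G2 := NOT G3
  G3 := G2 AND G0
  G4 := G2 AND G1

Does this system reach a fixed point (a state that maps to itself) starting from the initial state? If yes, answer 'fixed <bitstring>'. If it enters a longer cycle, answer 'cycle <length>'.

Answer: cycle 5

Derivation:
Step 0: 00000
Step 1: G0=(0+0>=2)=0 G1=NOT G0=NOT 0=1 G2=NOT G3=NOT 0=1 G3=G2&G0=0&0=0 G4=G2&G1=0&0=0 -> 01100
Step 2: G0=(1+1>=2)=1 G1=NOT G0=NOT 0=1 G2=NOT G3=NOT 0=1 G3=G2&G0=1&0=0 G4=G2&G1=1&1=1 -> 11101
Step 3: G0=(1+1>=2)=1 G1=NOT G0=NOT 1=0 G2=NOT G3=NOT 0=1 G3=G2&G0=1&1=1 G4=G2&G1=1&1=1 -> 10111
Step 4: G0=(0+1>=2)=0 G1=NOT G0=NOT 1=0 G2=NOT G3=NOT 1=0 G3=G2&G0=1&1=1 G4=G2&G1=1&0=0 -> 00010
Step 5: G0=(0+0>=2)=0 G1=NOT G0=NOT 0=1 G2=NOT G3=NOT 1=0 G3=G2&G0=0&0=0 G4=G2&G1=0&0=0 -> 01000
Step 6: G0=(1+0>=2)=0 G1=NOT G0=NOT 0=1 G2=NOT G3=NOT 0=1 G3=G2&G0=0&0=0 G4=G2&G1=0&1=0 -> 01100
Cycle of length 5 starting at step 1 -> no fixed point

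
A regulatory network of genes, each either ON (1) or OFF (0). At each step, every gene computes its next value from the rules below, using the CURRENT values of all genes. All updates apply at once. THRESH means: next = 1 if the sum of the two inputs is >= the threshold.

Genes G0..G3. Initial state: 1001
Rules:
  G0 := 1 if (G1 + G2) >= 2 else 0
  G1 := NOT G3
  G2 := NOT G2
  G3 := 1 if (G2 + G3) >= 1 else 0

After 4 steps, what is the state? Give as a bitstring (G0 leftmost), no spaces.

Step 1: G0=(0+0>=2)=0 G1=NOT G3=NOT 1=0 G2=NOT G2=NOT 0=1 G3=(0+1>=1)=1 -> 0011
Step 2: G0=(0+1>=2)=0 G1=NOT G3=NOT 1=0 G2=NOT G2=NOT 1=0 G3=(1+1>=1)=1 -> 0001
Step 3: G0=(0+0>=2)=0 G1=NOT G3=NOT 1=0 G2=NOT G2=NOT 0=1 G3=(0+1>=1)=1 -> 0011
Step 4: G0=(0+1>=2)=0 G1=NOT G3=NOT 1=0 G2=NOT G2=NOT 1=0 G3=(1+1>=1)=1 -> 0001

0001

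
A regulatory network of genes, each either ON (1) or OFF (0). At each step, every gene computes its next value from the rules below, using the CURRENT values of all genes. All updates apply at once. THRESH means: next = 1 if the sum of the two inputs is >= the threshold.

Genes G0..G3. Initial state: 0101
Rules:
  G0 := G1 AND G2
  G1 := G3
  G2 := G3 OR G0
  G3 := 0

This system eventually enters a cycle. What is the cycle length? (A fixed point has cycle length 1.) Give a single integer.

Step 0: 0101
Step 1: G0=G1&G2=1&0=0 G1=G3=1 G2=G3|G0=1|0=1 G3=0(const) -> 0110
Step 2: G0=G1&G2=1&1=1 G1=G3=0 G2=G3|G0=0|0=0 G3=0(const) -> 1000
Step 3: G0=G1&G2=0&0=0 G1=G3=0 G2=G3|G0=0|1=1 G3=0(const) -> 0010
Step 4: G0=G1&G2=0&1=0 G1=G3=0 G2=G3|G0=0|0=0 G3=0(const) -> 0000
Step 5: G0=G1&G2=0&0=0 G1=G3=0 G2=G3|G0=0|0=0 G3=0(const) -> 0000
State from step 5 equals state from step 4 -> cycle length 1

Answer: 1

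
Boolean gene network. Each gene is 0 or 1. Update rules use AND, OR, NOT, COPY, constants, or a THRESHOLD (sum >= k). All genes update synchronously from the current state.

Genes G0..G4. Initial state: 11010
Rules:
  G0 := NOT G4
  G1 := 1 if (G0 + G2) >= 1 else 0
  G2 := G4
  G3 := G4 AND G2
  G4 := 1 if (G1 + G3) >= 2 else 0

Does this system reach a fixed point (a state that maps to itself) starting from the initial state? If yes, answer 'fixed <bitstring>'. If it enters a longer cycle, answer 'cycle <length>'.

Answer: fixed 11000

Derivation:
Step 0: 11010
Step 1: G0=NOT G4=NOT 0=1 G1=(1+0>=1)=1 G2=G4=0 G3=G4&G2=0&0=0 G4=(1+1>=2)=1 -> 11001
Step 2: G0=NOT G4=NOT 1=0 G1=(1+0>=1)=1 G2=G4=1 G3=G4&G2=1&0=0 G4=(1+0>=2)=0 -> 01100
Step 3: G0=NOT G4=NOT 0=1 G1=(0+1>=1)=1 G2=G4=0 G3=G4&G2=0&1=0 G4=(1+0>=2)=0 -> 11000
Step 4: G0=NOT G4=NOT 0=1 G1=(1+0>=1)=1 G2=G4=0 G3=G4&G2=0&0=0 G4=(1+0>=2)=0 -> 11000
Fixed point reached at step 3: 11000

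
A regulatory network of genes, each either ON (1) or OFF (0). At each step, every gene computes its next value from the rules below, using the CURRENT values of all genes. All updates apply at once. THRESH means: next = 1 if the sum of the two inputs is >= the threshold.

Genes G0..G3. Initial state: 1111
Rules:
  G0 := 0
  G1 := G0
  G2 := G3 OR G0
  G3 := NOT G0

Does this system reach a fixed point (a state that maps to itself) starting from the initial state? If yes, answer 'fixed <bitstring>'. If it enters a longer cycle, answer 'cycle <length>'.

Step 0: 1111
Step 1: G0=0(const) G1=G0=1 G2=G3|G0=1|1=1 G3=NOT G0=NOT 1=0 -> 0110
Step 2: G0=0(const) G1=G0=0 G2=G3|G0=0|0=0 G3=NOT G0=NOT 0=1 -> 0001
Step 3: G0=0(const) G1=G0=0 G2=G3|G0=1|0=1 G3=NOT G0=NOT 0=1 -> 0011
Step 4: G0=0(const) G1=G0=0 G2=G3|G0=1|0=1 G3=NOT G0=NOT 0=1 -> 0011
Fixed point reached at step 3: 0011

Answer: fixed 0011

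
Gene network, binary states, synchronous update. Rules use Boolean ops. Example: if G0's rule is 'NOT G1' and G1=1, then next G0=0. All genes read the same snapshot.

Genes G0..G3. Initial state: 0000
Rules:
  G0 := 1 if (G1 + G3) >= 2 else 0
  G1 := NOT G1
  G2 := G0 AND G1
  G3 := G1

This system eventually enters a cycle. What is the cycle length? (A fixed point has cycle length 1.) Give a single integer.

Step 0: 0000
Step 1: G0=(0+0>=2)=0 G1=NOT G1=NOT 0=1 G2=G0&G1=0&0=0 G3=G1=0 -> 0100
Step 2: G0=(1+0>=2)=0 G1=NOT G1=NOT 1=0 G2=G0&G1=0&1=0 G3=G1=1 -> 0001
Step 3: G0=(0+1>=2)=0 G1=NOT G1=NOT 0=1 G2=G0&G1=0&0=0 G3=G1=0 -> 0100
State from step 3 equals state from step 1 -> cycle length 2

Answer: 2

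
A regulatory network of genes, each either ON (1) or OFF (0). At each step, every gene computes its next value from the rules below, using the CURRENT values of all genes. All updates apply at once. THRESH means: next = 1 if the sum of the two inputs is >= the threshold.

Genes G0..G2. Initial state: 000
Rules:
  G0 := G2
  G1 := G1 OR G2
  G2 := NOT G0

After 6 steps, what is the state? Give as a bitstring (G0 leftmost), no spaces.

Step 1: G0=G2=0 G1=G1|G2=0|0=0 G2=NOT G0=NOT 0=1 -> 001
Step 2: G0=G2=1 G1=G1|G2=0|1=1 G2=NOT G0=NOT 0=1 -> 111
Step 3: G0=G2=1 G1=G1|G2=1|1=1 G2=NOT G0=NOT 1=0 -> 110
Step 4: G0=G2=0 G1=G1|G2=1|0=1 G2=NOT G0=NOT 1=0 -> 010
Step 5: G0=G2=0 G1=G1|G2=1|0=1 G2=NOT G0=NOT 0=1 -> 011
Step 6: G0=G2=1 G1=G1|G2=1|1=1 G2=NOT G0=NOT 0=1 -> 111

111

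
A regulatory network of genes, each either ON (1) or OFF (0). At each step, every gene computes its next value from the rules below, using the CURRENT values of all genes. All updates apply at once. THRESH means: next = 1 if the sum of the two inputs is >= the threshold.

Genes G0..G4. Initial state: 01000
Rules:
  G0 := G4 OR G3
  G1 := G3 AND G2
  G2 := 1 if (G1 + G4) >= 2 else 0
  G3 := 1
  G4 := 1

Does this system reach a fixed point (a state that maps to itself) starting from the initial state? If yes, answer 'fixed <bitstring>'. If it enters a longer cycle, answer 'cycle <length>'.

Answer: fixed 10011

Derivation:
Step 0: 01000
Step 1: G0=G4|G3=0|0=0 G1=G3&G2=0&0=0 G2=(1+0>=2)=0 G3=1(const) G4=1(const) -> 00011
Step 2: G0=G4|G3=1|1=1 G1=G3&G2=1&0=0 G2=(0+1>=2)=0 G3=1(const) G4=1(const) -> 10011
Step 3: G0=G4|G3=1|1=1 G1=G3&G2=1&0=0 G2=(0+1>=2)=0 G3=1(const) G4=1(const) -> 10011
Fixed point reached at step 2: 10011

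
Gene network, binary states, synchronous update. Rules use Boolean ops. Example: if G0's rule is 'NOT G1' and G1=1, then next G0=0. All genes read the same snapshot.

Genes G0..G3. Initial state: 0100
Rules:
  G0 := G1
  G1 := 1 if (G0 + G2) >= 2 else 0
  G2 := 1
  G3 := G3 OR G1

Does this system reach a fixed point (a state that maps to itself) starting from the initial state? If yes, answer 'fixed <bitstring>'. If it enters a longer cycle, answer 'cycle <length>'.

Step 0: 0100
Step 1: G0=G1=1 G1=(0+0>=2)=0 G2=1(const) G3=G3|G1=0|1=1 -> 1011
Step 2: G0=G1=0 G1=(1+1>=2)=1 G2=1(const) G3=G3|G1=1|0=1 -> 0111
Step 3: G0=G1=1 G1=(0+1>=2)=0 G2=1(const) G3=G3|G1=1|1=1 -> 1011
Cycle of length 2 starting at step 1 -> no fixed point

Answer: cycle 2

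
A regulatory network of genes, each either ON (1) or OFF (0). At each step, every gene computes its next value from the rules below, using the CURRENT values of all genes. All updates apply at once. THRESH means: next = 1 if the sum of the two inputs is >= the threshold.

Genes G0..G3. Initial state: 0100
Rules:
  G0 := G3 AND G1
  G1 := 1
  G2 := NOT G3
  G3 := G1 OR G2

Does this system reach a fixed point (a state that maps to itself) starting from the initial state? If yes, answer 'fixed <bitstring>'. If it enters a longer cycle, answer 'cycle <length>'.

Answer: fixed 1101

Derivation:
Step 0: 0100
Step 1: G0=G3&G1=0&1=0 G1=1(const) G2=NOT G3=NOT 0=1 G3=G1|G2=1|0=1 -> 0111
Step 2: G0=G3&G1=1&1=1 G1=1(const) G2=NOT G3=NOT 1=0 G3=G1|G2=1|1=1 -> 1101
Step 3: G0=G3&G1=1&1=1 G1=1(const) G2=NOT G3=NOT 1=0 G3=G1|G2=1|0=1 -> 1101
Fixed point reached at step 2: 1101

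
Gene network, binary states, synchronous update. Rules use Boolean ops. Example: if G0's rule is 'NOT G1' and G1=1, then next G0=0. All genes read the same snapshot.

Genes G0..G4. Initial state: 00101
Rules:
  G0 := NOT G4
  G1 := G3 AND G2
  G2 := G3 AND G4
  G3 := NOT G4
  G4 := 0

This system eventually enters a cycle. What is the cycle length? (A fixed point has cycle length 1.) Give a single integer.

Step 0: 00101
Step 1: G0=NOT G4=NOT 1=0 G1=G3&G2=0&1=0 G2=G3&G4=0&1=0 G3=NOT G4=NOT 1=0 G4=0(const) -> 00000
Step 2: G0=NOT G4=NOT 0=1 G1=G3&G2=0&0=0 G2=G3&G4=0&0=0 G3=NOT G4=NOT 0=1 G4=0(const) -> 10010
Step 3: G0=NOT G4=NOT 0=1 G1=G3&G2=1&0=0 G2=G3&G4=1&0=0 G3=NOT G4=NOT 0=1 G4=0(const) -> 10010
State from step 3 equals state from step 2 -> cycle length 1

Answer: 1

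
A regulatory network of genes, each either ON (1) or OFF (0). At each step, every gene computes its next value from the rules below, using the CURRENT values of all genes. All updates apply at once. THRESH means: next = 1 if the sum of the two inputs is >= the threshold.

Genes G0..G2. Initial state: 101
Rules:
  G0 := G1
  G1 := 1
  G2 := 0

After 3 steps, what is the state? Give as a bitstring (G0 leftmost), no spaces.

Step 1: G0=G1=0 G1=1(const) G2=0(const) -> 010
Step 2: G0=G1=1 G1=1(const) G2=0(const) -> 110
Step 3: G0=G1=1 G1=1(const) G2=0(const) -> 110

110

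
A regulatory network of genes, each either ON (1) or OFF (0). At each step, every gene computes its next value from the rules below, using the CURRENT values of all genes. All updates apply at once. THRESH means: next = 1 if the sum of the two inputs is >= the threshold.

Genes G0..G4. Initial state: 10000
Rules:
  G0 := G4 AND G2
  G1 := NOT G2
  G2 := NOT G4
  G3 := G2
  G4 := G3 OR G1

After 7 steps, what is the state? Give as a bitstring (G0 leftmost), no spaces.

Step 1: G0=G4&G2=0&0=0 G1=NOT G2=NOT 0=1 G2=NOT G4=NOT 0=1 G3=G2=0 G4=G3|G1=0|0=0 -> 01100
Step 2: G0=G4&G2=0&1=0 G1=NOT G2=NOT 1=0 G2=NOT G4=NOT 0=1 G3=G2=1 G4=G3|G1=0|1=1 -> 00111
Step 3: G0=G4&G2=1&1=1 G1=NOT G2=NOT 1=0 G2=NOT G4=NOT 1=0 G3=G2=1 G4=G3|G1=1|0=1 -> 10011
Step 4: G0=G4&G2=1&0=0 G1=NOT G2=NOT 0=1 G2=NOT G4=NOT 1=0 G3=G2=0 G4=G3|G1=1|0=1 -> 01001
Step 5: G0=G4&G2=1&0=0 G1=NOT G2=NOT 0=1 G2=NOT G4=NOT 1=0 G3=G2=0 G4=G3|G1=0|1=1 -> 01001
Step 6: G0=G4&G2=1&0=0 G1=NOT G2=NOT 0=1 G2=NOT G4=NOT 1=0 G3=G2=0 G4=G3|G1=0|1=1 -> 01001
Step 7: G0=G4&G2=1&0=0 G1=NOT G2=NOT 0=1 G2=NOT G4=NOT 1=0 G3=G2=0 G4=G3|G1=0|1=1 -> 01001

01001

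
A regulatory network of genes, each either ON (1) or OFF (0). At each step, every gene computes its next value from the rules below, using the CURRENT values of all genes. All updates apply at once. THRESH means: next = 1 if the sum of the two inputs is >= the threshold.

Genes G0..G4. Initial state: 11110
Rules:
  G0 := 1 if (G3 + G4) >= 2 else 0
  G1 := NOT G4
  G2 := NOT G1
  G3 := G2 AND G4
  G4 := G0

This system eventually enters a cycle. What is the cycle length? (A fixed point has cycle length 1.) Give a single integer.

Step 0: 11110
Step 1: G0=(1+0>=2)=0 G1=NOT G4=NOT 0=1 G2=NOT G1=NOT 1=0 G3=G2&G4=1&0=0 G4=G0=1 -> 01001
Step 2: G0=(0+1>=2)=0 G1=NOT G4=NOT 1=0 G2=NOT G1=NOT 1=0 G3=G2&G4=0&1=0 G4=G0=0 -> 00000
Step 3: G0=(0+0>=2)=0 G1=NOT G4=NOT 0=1 G2=NOT G1=NOT 0=1 G3=G2&G4=0&0=0 G4=G0=0 -> 01100
Step 4: G0=(0+0>=2)=0 G1=NOT G4=NOT 0=1 G2=NOT G1=NOT 1=0 G3=G2&G4=1&0=0 G4=G0=0 -> 01000
Step 5: G0=(0+0>=2)=0 G1=NOT G4=NOT 0=1 G2=NOT G1=NOT 1=0 G3=G2&G4=0&0=0 G4=G0=0 -> 01000
State from step 5 equals state from step 4 -> cycle length 1

Answer: 1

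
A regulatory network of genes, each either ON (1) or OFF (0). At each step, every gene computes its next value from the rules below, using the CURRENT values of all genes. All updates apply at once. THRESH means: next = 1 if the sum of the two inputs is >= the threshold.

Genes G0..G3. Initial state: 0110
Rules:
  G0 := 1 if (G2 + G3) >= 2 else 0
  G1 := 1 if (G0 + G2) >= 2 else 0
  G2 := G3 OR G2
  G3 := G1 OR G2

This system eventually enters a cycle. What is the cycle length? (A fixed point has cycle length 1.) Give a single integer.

Answer: 1

Derivation:
Step 0: 0110
Step 1: G0=(1+0>=2)=0 G1=(0+1>=2)=0 G2=G3|G2=0|1=1 G3=G1|G2=1|1=1 -> 0011
Step 2: G0=(1+1>=2)=1 G1=(0+1>=2)=0 G2=G3|G2=1|1=1 G3=G1|G2=0|1=1 -> 1011
Step 3: G0=(1+1>=2)=1 G1=(1+1>=2)=1 G2=G3|G2=1|1=1 G3=G1|G2=0|1=1 -> 1111
Step 4: G0=(1+1>=2)=1 G1=(1+1>=2)=1 G2=G3|G2=1|1=1 G3=G1|G2=1|1=1 -> 1111
State from step 4 equals state from step 3 -> cycle length 1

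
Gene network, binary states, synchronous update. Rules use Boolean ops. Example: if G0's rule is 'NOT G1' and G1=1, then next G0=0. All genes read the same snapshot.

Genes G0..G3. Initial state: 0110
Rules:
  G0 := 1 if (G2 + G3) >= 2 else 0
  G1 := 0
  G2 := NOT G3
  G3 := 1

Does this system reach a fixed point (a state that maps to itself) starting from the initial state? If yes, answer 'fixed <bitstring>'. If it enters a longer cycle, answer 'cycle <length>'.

Step 0: 0110
Step 1: G0=(1+0>=2)=0 G1=0(const) G2=NOT G3=NOT 0=1 G3=1(const) -> 0011
Step 2: G0=(1+1>=2)=1 G1=0(const) G2=NOT G3=NOT 1=0 G3=1(const) -> 1001
Step 3: G0=(0+1>=2)=0 G1=0(const) G2=NOT G3=NOT 1=0 G3=1(const) -> 0001
Step 4: G0=(0+1>=2)=0 G1=0(const) G2=NOT G3=NOT 1=0 G3=1(const) -> 0001
Fixed point reached at step 3: 0001

Answer: fixed 0001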